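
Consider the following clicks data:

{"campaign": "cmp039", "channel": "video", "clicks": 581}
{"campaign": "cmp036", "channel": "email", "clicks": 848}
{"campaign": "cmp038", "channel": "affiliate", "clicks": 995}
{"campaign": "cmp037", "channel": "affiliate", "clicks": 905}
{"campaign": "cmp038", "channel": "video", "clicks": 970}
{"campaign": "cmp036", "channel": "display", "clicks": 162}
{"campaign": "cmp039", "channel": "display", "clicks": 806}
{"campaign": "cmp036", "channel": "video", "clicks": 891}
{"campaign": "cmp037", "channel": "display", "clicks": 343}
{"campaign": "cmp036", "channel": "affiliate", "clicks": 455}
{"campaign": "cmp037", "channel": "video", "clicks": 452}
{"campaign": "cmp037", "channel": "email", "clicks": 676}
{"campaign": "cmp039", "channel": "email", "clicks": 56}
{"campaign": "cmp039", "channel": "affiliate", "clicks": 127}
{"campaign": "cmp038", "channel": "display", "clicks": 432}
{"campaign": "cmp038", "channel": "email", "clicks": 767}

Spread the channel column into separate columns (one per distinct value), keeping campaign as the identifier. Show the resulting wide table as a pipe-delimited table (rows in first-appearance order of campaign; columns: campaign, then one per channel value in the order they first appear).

| campaign | video | email | affiliate | display |
| cmp039 | 581 | 56 | 127 | 806 |
| cmp036 | 891 | 848 | 455 | 162 |
| cmp038 | 970 | 767 | 995 | 432 |
| cmp037 | 452 | 676 | 905 | 343 |

Columns: campaign plus the 4 distinct channel values (video, email, affiliate, display).
For example, row cmp039 column video takes clicks=581 from the long row (cmp039, video).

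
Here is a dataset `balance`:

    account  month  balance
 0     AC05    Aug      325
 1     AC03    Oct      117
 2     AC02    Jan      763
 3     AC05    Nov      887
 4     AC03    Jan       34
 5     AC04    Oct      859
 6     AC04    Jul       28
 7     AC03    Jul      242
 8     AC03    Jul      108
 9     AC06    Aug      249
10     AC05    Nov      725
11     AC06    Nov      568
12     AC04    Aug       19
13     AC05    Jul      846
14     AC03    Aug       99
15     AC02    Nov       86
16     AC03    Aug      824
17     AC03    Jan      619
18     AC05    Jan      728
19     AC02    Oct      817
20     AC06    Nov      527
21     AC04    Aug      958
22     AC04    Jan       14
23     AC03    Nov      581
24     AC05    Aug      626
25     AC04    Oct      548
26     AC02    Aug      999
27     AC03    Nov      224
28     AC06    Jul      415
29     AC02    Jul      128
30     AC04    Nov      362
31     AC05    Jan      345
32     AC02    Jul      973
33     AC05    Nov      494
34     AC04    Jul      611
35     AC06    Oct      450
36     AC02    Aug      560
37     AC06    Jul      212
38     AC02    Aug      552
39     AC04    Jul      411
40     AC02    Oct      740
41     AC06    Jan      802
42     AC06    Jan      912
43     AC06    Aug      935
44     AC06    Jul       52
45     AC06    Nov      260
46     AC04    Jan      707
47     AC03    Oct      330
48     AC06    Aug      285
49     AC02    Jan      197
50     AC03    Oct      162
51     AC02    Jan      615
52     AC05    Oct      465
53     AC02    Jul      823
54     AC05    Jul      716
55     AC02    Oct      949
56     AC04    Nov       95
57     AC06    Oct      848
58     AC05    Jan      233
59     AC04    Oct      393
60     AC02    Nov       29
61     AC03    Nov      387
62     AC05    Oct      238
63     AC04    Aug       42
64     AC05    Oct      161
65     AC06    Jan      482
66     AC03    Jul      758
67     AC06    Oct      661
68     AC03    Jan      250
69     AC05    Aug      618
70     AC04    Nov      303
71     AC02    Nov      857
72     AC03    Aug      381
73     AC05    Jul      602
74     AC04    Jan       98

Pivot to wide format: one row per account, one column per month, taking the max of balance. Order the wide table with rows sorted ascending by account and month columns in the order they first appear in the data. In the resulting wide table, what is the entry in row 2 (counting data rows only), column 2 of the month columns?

330

With rows sorted ascending by account, row 2 is account=AC03. month columns in first-appearance order: Aug, Oct, Jan, Nov, Jul; column 2 is Oct.
Long rows with account=AC03, month=Oct: max(117, 330, 162) = 330.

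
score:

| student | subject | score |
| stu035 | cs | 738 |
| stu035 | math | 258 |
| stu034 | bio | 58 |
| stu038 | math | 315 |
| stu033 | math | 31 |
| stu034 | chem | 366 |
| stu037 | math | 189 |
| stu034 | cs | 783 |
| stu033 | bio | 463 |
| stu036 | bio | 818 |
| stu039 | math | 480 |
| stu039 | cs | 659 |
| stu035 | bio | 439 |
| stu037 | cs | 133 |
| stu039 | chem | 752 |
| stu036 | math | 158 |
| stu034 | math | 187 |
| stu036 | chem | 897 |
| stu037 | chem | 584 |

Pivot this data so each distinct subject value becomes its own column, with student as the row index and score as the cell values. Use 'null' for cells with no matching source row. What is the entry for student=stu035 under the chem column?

null

No long-format row has student=stu035 and subject=chem, so the cell is null.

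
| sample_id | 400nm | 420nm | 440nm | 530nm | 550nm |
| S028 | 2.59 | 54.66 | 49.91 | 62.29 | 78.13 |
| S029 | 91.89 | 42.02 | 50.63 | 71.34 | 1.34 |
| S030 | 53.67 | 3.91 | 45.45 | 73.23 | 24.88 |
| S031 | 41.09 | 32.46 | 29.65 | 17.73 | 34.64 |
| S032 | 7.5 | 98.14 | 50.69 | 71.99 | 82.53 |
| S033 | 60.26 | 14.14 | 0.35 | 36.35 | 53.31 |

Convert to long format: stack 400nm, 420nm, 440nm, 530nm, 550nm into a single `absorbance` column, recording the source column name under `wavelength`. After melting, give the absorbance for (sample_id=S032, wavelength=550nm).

82.53

Unpivoting turns each (sample_id, wide-column) pair into one long row.
The wide cell at row S032, column 550nm holds 82.53, so the long row (S032, 550nm) has absorbance=82.53.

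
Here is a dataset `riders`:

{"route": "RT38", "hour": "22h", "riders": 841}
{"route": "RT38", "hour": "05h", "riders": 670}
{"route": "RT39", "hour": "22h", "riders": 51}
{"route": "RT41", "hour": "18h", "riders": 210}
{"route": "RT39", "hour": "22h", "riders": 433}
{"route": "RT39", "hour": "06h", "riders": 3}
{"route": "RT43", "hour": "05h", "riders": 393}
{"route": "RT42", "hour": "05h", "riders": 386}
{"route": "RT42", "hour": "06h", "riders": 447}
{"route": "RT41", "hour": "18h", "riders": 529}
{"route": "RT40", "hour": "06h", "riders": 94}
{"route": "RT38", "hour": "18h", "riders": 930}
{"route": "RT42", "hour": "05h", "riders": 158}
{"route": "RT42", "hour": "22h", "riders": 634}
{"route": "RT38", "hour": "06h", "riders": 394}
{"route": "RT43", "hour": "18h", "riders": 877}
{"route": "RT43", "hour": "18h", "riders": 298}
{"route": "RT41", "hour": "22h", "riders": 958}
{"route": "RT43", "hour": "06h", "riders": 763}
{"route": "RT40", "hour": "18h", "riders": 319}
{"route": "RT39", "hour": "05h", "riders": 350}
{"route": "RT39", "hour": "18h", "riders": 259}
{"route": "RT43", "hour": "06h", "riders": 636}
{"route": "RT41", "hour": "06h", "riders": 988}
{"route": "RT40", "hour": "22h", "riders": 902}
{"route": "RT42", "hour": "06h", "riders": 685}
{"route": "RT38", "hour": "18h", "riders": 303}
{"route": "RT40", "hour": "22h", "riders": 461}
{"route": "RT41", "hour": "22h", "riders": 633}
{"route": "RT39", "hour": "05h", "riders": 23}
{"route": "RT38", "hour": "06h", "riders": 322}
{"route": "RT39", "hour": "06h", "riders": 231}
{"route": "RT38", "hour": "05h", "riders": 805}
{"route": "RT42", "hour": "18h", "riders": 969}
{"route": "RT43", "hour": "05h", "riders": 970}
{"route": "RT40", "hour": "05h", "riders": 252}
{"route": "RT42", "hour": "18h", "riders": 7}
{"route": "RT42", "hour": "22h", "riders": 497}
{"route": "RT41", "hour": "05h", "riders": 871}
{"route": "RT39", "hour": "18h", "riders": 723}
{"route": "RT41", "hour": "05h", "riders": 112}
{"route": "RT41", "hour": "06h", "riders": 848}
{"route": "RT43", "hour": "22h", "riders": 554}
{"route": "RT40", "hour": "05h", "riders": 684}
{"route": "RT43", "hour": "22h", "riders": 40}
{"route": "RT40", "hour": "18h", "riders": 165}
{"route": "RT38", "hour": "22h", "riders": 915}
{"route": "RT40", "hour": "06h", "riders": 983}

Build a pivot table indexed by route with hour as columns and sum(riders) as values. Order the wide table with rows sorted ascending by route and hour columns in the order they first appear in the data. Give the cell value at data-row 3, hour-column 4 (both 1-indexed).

1077

With rows sorted ascending by route, row 3 is route=RT40. hour columns in first-appearance order: 22h, 05h, 18h, 06h; column 4 is 06h.
Long rows with route=RT40, hour=06h: 94 + 983 = 1077.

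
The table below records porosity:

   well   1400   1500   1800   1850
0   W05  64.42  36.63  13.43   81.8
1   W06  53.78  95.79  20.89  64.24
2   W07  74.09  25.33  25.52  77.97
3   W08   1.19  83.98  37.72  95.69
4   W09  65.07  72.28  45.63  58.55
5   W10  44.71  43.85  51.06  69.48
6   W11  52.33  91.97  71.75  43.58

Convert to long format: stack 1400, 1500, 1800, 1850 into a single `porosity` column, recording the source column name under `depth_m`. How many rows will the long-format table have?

7 well values × 4 melted columns = 28 rows.

28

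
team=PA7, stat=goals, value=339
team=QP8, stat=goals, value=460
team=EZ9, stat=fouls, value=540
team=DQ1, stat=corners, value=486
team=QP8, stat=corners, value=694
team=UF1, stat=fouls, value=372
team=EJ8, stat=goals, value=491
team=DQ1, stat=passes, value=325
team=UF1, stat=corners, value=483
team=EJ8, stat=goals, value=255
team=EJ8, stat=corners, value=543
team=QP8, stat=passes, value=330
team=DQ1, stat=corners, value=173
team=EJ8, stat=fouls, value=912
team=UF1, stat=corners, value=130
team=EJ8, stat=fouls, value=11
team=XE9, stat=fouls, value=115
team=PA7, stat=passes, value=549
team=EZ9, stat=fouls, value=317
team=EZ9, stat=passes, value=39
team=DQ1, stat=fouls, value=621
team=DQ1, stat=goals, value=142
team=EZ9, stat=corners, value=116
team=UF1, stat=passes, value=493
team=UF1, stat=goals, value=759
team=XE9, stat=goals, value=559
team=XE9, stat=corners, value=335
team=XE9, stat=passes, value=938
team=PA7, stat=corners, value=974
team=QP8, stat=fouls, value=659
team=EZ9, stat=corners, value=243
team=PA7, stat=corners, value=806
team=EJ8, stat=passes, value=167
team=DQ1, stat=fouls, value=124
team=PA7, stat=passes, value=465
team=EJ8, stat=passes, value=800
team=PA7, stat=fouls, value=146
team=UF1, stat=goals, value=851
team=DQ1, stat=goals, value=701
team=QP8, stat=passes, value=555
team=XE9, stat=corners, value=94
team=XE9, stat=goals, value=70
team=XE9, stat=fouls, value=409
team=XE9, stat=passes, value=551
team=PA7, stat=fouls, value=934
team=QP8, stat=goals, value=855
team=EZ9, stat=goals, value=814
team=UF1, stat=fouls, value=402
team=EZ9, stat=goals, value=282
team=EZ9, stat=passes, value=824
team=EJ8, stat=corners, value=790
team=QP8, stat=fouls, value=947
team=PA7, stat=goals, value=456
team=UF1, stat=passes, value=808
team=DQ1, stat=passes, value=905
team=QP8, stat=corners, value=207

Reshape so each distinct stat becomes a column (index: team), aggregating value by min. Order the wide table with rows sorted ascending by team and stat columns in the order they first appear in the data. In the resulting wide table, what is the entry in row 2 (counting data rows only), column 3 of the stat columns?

543

With rows sorted ascending by team, row 2 is team=EJ8. stat columns in first-appearance order: goals, fouls, corners, passes; column 3 is corners.
Long rows with team=EJ8, stat=corners: min(543, 790) = 543.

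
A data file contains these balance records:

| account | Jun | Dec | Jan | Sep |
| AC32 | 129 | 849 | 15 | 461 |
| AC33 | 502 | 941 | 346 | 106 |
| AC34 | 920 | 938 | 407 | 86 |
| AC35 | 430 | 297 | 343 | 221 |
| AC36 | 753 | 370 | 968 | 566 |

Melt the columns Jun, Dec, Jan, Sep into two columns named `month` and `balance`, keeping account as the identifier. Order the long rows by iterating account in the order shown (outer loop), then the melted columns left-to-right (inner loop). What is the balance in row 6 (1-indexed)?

20 rows total (5 × 4). Row 6: index ⌊(6-1)/4⌋ = 1 into account → AC33; (6-1) mod 4 = 1 into the melted columns → Dec.
So row 6 is (AC33, Dec, 941); balance = 941.

941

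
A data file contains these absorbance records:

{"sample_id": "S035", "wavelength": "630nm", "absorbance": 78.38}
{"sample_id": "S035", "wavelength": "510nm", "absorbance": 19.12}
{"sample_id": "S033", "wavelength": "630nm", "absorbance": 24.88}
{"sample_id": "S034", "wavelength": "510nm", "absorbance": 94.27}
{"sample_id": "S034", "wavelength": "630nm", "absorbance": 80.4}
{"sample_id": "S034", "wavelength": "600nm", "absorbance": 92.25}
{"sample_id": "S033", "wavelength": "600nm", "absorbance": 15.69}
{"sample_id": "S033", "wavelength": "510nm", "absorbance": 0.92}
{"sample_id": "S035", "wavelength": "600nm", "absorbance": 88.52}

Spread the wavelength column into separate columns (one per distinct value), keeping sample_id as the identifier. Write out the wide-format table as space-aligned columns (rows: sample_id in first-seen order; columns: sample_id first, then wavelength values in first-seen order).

Columns: sample_id plus the 3 distinct wavelength values (630nm, 510nm, 600nm).
For example, row S035 column 630nm takes absorbance=78.38 from the long row (S035, 630nm).

sample_id  630nm  510nm  600nm
S035       78.38  19.12  88.52
S033       24.88  0.92   15.69
S034       80.4   94.27  92.25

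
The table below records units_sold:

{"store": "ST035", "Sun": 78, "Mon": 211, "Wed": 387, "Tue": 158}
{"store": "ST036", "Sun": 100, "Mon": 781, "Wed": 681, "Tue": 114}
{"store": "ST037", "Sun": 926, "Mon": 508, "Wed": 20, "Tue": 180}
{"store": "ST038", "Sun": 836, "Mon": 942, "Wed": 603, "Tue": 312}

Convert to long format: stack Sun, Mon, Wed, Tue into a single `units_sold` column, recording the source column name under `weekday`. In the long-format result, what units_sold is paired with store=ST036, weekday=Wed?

681

Unpivoting turns each (store, wide-column) pair into one long row.
The wide cell at row ST036, column Wed holds 681, so the long row (ST036, Wed) has units_sold=681.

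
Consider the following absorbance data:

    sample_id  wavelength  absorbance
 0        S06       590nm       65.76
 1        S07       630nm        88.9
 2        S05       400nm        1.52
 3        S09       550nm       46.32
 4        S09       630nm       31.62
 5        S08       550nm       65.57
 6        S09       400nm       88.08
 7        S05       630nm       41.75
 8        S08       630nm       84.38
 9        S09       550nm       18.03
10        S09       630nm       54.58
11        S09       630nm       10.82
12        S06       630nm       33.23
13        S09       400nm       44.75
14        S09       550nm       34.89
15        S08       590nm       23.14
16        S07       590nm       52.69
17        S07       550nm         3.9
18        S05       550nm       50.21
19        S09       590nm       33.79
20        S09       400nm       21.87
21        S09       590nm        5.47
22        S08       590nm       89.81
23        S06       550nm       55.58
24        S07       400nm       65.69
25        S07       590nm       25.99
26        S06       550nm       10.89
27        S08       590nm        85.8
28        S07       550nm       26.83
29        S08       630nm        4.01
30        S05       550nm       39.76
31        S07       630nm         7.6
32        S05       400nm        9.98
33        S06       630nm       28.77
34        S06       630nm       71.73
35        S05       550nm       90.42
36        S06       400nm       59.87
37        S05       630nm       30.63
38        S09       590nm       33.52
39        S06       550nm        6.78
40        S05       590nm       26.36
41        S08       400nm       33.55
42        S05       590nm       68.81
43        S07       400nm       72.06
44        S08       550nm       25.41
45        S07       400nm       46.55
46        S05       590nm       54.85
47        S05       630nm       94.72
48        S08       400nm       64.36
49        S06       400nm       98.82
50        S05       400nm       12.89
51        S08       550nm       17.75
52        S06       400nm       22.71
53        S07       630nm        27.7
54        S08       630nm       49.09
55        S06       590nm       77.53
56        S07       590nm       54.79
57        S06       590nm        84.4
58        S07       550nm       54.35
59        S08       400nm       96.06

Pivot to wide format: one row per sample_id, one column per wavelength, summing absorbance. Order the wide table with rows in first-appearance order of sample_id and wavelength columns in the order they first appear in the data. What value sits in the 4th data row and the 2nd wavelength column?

With rows in first-appearance order of sample_id, row 4 is sample_id=S09. wavelength columns in first-appearance order: 590nm, 630nm, 400nm, 550nm; column 2 is 630nm.
Long rows with sample_id=S09, wavelength=630nm: 31.62 + 54.58 + 10.82 = 97.02.

97.02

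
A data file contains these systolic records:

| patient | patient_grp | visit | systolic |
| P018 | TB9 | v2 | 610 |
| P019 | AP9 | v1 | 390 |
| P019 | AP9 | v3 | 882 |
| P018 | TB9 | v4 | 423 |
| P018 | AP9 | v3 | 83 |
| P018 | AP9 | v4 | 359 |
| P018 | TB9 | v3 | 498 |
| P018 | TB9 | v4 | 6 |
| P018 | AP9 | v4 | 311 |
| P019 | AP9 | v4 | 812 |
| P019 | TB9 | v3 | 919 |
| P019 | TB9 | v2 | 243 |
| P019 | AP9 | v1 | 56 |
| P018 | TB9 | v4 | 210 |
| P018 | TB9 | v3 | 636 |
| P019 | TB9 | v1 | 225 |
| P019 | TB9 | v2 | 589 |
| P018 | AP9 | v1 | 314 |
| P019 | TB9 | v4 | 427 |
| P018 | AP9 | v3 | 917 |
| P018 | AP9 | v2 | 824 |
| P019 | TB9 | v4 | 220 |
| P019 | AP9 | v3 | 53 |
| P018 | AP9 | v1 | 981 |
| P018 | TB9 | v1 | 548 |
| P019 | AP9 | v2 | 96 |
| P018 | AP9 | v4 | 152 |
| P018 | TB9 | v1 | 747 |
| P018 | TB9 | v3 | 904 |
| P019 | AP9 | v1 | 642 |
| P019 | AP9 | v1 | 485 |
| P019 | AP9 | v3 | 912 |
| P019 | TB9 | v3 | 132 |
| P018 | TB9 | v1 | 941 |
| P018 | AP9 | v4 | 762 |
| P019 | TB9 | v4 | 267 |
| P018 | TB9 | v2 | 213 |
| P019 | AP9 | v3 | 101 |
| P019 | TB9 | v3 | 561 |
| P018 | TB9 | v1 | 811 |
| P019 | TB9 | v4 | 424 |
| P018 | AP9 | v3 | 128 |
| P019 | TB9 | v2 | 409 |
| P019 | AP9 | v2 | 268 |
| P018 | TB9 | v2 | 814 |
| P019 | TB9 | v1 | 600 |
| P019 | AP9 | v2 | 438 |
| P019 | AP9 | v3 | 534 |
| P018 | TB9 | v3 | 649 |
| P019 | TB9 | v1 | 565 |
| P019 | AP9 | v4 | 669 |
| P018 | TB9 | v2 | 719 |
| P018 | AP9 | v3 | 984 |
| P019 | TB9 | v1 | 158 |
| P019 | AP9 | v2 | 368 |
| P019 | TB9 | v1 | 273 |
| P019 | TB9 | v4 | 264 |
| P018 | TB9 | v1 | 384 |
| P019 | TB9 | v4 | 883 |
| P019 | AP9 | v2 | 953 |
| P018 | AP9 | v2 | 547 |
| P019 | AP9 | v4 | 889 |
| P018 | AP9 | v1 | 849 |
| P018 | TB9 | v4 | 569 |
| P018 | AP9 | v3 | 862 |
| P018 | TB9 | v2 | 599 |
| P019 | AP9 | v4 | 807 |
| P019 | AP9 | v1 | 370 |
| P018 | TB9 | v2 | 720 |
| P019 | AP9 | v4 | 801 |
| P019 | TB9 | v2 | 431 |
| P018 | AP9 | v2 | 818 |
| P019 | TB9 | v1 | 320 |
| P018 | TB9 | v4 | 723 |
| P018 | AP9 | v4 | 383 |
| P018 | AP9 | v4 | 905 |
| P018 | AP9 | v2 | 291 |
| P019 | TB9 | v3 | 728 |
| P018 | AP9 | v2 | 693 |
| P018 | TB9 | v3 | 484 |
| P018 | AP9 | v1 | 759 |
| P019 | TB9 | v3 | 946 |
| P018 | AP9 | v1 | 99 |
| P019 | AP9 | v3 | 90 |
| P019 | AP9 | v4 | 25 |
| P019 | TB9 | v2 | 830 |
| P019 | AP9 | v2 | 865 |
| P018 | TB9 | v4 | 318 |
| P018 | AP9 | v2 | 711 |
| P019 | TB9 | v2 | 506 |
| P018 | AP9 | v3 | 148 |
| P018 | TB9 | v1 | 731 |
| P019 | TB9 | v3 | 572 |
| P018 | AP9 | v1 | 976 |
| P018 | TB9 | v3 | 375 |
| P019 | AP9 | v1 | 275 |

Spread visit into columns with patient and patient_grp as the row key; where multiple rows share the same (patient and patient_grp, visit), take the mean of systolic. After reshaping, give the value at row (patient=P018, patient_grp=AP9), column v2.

Rows with patient=P018, patient_grp=AP9 and visit=v2: systolic values are 824, 547, 818, 291, 693, 711.
(824 + 547 + 818 + 291 + 693 + 711) / 6 = 647.33.

647.33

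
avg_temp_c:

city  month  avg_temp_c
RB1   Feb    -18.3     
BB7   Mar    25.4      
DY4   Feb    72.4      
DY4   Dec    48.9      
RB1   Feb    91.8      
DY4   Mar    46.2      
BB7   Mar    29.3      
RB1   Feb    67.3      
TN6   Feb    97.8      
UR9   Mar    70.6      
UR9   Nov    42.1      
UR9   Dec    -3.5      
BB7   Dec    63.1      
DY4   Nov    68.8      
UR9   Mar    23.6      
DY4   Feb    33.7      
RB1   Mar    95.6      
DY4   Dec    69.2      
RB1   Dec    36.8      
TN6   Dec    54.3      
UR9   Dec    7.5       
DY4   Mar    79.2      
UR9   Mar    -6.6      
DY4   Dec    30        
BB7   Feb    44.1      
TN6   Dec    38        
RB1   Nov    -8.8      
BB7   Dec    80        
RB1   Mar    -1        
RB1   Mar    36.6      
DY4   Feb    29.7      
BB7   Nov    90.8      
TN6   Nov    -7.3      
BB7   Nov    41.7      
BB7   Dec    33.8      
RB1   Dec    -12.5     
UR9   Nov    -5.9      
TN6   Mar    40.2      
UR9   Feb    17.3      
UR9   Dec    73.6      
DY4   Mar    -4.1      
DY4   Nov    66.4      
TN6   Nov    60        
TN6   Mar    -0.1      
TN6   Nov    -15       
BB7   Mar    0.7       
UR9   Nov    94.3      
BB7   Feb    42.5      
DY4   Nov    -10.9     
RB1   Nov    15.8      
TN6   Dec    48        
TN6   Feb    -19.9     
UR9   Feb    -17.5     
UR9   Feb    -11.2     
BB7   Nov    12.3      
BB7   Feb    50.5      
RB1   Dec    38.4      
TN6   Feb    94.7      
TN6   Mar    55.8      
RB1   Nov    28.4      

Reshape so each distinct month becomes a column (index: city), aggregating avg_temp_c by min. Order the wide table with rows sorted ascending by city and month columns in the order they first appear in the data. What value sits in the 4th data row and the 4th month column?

With rows sorted ascending by city, row 4 is city=TN6. month columns in first-appearance order: Feb, Mar, Dec, Nov; column 4 is Nov.
Long rows with city=TN6, month=Nov: min(-7.3, 60, -15) = -15.

-15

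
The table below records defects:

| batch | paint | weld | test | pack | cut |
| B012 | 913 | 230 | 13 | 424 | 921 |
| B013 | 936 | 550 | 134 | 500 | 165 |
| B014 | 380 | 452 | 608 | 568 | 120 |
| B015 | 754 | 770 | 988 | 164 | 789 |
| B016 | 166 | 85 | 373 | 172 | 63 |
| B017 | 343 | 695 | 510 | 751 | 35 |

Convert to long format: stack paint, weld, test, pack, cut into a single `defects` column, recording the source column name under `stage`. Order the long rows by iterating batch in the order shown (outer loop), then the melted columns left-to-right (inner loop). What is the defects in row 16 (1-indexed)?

30 rows total (6 × 5). Row 16: index ⌊(16-1)/5⌋ = 3 into batch → B015; (16-1) mod 5 = 0 into the melted columns → paint.
So row 16 is (B015, paint, 754); defects = 754.

754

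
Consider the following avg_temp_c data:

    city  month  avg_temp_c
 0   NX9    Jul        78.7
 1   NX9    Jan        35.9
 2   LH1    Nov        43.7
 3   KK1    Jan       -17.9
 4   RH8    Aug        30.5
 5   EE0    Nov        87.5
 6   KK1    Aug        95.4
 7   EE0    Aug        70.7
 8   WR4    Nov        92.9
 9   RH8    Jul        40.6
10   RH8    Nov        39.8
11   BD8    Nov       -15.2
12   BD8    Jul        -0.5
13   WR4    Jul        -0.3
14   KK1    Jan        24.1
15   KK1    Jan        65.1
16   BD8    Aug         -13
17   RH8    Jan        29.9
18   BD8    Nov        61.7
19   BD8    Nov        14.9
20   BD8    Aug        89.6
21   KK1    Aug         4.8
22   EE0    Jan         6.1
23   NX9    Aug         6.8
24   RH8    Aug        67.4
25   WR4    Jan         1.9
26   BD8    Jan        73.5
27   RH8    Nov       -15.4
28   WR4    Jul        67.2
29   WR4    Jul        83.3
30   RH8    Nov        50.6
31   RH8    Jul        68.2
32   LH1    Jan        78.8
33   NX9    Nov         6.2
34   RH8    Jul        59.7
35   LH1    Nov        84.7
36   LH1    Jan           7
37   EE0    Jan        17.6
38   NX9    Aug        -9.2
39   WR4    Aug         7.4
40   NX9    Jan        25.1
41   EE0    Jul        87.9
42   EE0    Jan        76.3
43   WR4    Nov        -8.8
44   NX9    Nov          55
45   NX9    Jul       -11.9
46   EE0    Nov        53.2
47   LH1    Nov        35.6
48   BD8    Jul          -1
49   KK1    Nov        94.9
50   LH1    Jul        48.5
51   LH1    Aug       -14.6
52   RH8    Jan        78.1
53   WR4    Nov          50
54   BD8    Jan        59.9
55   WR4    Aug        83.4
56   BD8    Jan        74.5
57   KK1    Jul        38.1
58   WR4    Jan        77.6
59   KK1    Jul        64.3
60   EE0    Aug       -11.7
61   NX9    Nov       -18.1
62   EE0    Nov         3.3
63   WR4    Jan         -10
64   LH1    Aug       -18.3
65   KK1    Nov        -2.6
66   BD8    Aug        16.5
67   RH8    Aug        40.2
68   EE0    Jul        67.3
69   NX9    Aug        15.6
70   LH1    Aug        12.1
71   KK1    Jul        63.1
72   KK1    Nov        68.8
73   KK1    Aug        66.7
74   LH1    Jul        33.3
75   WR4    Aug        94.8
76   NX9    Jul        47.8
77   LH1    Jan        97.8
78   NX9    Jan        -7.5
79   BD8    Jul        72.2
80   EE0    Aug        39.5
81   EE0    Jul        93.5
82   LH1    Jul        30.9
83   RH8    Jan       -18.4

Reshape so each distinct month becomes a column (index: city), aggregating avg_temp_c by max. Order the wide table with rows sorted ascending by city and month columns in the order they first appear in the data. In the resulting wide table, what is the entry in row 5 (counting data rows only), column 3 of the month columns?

55

With rows sorted ascending by city, row 5 is city=NX9. month columns in first-appearance order: Jul, Jan, Nov, Aug; column 3 is Nov.
Long rows with city=NX9, month=Nov: max(6.2, 55, -18.1) = 55.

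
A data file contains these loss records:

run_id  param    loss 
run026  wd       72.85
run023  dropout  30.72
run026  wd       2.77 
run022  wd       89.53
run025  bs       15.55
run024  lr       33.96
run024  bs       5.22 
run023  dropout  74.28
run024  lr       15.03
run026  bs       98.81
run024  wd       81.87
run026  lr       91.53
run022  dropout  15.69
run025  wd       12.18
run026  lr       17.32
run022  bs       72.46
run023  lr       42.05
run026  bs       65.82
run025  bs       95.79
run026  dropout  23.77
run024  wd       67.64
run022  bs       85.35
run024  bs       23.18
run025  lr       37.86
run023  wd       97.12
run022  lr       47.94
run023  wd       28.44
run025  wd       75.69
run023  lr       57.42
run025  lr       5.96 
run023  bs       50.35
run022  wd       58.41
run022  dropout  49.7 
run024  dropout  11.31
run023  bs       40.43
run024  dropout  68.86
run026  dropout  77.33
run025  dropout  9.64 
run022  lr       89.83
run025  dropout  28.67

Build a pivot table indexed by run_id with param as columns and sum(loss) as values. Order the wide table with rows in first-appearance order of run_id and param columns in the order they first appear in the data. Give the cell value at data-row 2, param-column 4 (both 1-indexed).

99.47

With rows in first-appearance order of run_id, row 2 is run_id=run023. param columns in first-appearance order: wd, dropout, bs, lr; column 4 is lr.
Long rows with run_id=run023, param=lr: 42.05 + 57.42 = 99.47.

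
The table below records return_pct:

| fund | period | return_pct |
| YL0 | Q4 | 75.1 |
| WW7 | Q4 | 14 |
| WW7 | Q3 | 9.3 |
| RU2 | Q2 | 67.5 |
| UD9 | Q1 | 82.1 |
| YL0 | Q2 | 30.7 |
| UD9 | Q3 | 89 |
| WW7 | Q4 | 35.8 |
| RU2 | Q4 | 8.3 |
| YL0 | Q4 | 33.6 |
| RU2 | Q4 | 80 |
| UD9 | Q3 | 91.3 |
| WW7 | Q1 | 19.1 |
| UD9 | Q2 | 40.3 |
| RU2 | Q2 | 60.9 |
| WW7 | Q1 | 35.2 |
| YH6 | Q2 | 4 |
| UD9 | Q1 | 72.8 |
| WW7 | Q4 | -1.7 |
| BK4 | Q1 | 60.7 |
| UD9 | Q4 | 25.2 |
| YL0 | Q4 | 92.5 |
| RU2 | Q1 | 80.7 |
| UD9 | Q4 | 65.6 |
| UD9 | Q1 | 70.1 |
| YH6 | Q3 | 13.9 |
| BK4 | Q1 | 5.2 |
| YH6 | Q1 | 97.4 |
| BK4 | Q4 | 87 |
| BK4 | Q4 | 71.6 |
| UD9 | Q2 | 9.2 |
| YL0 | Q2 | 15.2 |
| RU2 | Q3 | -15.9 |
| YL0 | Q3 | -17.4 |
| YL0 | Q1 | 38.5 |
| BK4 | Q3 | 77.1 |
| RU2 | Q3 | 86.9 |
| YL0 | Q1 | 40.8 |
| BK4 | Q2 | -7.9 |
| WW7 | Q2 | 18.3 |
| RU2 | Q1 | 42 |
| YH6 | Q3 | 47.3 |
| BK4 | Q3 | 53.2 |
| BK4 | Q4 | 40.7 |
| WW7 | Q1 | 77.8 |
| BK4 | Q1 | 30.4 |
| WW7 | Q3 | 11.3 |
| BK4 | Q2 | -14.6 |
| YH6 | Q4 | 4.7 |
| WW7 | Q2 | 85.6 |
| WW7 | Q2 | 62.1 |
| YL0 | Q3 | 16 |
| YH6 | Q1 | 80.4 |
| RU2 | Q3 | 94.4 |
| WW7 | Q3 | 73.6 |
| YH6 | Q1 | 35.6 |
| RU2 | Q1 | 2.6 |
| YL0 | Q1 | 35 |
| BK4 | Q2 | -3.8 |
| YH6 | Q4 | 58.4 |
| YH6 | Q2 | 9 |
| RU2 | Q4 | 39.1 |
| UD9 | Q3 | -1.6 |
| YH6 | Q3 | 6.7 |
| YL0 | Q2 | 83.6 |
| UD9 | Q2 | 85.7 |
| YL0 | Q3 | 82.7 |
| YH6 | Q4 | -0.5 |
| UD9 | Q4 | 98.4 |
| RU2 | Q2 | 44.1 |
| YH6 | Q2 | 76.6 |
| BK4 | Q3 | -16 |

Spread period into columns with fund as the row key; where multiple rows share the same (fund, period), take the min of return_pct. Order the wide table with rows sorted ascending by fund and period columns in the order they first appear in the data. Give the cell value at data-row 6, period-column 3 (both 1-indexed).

15.2

With rows sorted ascending by fund, row 6 is fund=YL0. period columns in first-appearance order: Q4, Q3, Q2, Q1; column 3 is Q2.
Long rows with fund=YL0, period=Q2: min(30.7, 15.2, 83.6) = 15.2.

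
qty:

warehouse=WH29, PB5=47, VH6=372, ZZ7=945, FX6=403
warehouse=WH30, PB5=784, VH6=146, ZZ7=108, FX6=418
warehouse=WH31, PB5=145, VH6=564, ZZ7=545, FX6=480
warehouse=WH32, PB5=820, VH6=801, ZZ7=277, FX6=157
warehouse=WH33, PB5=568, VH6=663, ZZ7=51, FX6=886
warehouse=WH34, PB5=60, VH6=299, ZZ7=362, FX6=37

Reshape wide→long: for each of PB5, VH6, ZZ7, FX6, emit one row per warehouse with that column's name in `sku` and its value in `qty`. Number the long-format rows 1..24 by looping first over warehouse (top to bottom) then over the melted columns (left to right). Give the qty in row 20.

886

24 rows total (6 × 4). Row 20: index ⌊(20-1)/4⌋ = 4 into warehouse → WH33; (20-1) mod 4 = 3 into the melted columns → FX6.
So row 20 is (WH33, FX6, 886); qty = 886.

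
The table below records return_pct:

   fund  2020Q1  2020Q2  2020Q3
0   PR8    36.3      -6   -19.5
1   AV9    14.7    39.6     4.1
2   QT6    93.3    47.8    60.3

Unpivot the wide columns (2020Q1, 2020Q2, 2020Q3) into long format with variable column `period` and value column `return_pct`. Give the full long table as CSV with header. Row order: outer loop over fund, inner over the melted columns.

Each (fund, column) pair becomes one row: 3 × 3 = 9 rows.
For example, (PR8, 2020Q1) → return_pct=36.3.

fund,period,return_pct
PR8,2020Q1,36.3
PR8,2020Q2,-6
PR8,2020Q3,-19.5
AV9,2020Q1,14.7
AV9,2020Q2,39.6
AV9,2020Q3,4.1
QT6,2020Q1,93.3
QT6,2020Q2,47.8
QT6,2020Q3,60.3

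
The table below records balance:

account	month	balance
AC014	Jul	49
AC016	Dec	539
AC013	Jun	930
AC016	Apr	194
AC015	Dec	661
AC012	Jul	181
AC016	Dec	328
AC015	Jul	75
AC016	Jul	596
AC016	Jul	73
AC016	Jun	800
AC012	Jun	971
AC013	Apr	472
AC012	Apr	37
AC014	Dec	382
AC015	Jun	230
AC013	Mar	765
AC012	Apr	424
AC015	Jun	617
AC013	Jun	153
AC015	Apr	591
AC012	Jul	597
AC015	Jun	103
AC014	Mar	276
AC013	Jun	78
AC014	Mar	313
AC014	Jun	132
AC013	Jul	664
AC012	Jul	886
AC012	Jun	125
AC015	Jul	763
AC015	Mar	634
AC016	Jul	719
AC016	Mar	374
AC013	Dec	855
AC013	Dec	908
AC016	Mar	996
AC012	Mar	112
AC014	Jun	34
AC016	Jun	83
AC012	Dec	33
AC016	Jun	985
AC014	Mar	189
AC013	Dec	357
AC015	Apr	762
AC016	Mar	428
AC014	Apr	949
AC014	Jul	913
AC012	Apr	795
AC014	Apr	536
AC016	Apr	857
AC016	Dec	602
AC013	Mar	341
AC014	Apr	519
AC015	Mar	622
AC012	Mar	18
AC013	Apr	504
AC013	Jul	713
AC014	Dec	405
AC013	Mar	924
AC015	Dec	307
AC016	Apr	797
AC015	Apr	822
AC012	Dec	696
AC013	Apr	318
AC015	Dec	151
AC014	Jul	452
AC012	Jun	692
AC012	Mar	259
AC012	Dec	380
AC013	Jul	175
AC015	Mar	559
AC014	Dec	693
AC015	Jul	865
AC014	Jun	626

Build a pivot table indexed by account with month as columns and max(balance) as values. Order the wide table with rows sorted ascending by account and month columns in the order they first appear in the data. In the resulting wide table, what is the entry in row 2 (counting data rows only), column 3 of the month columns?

With rows sorted ascending by account, row 2 is account=AC013. month columns in first-appearance order: Jul, Dec, Jun, Apr, Mar; column 3 is Jun.
Long rows with account=AC013, month=Jun: max(930, 153, 78) = 930.

930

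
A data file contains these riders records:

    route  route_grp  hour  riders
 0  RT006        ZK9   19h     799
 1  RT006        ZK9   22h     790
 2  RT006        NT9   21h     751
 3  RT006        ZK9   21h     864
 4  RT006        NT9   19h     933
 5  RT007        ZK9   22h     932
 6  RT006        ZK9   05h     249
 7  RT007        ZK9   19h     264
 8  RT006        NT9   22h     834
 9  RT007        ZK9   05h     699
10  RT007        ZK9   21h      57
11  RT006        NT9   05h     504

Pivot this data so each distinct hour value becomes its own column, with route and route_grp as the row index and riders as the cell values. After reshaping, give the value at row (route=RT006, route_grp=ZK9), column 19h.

799

Wide layout: rows indexed by route and route_grp, columns are the 4 distinct hour values (19h, 22h, 21h, 05h).
Cell (route=RT006, route_grp=ZK9, hour=19h) draws from the long row where route=RT006, route_grp=ZK9 and hour=19h, which has riders=799.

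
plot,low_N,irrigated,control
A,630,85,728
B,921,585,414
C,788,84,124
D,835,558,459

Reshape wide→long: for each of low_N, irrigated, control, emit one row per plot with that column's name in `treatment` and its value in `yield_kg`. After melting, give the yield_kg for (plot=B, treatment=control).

Unpivoting turns each (plot, wide-column) pair into one long row.
The wide cell at row B, column control holds 414, so the long row (B, control) has yield_kg=414.

414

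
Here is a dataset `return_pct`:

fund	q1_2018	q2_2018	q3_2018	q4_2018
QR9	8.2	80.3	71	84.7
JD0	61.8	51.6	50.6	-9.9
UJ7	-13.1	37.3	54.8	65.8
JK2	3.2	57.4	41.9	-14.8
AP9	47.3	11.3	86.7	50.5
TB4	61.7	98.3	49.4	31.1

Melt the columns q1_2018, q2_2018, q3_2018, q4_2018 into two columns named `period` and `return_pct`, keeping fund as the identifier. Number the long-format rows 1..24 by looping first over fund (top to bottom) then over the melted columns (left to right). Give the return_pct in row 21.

61.7

24 rows total (6 × 4). Row 21: index ⌊(21-1)/4⌋ = 5 into fund → TB4; (21-1) mod 4 = 0 into the melted columns → q1_2018.
So row 21 is (TB4, q1_2018, 61.7); return_pct = 61.7.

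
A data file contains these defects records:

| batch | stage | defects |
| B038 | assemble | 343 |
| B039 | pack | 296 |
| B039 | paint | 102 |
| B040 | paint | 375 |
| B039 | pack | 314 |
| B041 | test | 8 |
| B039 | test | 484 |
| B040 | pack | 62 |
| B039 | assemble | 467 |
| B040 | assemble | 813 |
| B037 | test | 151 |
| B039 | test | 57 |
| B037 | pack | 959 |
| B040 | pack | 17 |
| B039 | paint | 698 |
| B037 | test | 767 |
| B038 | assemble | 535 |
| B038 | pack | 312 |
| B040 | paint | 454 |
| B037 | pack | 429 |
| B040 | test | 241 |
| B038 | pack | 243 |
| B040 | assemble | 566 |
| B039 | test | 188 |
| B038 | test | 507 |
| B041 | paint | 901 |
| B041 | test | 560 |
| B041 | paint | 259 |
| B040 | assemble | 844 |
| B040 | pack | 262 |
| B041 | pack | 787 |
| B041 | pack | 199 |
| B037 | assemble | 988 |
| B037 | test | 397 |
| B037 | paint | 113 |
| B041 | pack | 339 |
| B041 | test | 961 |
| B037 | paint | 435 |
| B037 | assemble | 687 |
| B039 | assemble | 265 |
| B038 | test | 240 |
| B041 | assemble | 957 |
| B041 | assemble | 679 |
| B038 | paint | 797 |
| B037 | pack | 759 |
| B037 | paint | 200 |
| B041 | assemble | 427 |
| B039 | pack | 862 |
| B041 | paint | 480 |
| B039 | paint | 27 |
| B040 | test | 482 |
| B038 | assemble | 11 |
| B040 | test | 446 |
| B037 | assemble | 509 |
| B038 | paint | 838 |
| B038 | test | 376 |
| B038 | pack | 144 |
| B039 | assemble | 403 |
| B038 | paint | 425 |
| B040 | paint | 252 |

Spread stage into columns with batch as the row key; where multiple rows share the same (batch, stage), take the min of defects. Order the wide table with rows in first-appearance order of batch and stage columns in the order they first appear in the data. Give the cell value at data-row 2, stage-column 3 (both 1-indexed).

With rows in first-appearance order of batch, row 2 is batch=B039. stage columns in first-appearance order: assemble, pack, paint, test; column 3 is paint.
Long rows with batch=B039, stage=paint: min(102, 698, 27) = 27.

27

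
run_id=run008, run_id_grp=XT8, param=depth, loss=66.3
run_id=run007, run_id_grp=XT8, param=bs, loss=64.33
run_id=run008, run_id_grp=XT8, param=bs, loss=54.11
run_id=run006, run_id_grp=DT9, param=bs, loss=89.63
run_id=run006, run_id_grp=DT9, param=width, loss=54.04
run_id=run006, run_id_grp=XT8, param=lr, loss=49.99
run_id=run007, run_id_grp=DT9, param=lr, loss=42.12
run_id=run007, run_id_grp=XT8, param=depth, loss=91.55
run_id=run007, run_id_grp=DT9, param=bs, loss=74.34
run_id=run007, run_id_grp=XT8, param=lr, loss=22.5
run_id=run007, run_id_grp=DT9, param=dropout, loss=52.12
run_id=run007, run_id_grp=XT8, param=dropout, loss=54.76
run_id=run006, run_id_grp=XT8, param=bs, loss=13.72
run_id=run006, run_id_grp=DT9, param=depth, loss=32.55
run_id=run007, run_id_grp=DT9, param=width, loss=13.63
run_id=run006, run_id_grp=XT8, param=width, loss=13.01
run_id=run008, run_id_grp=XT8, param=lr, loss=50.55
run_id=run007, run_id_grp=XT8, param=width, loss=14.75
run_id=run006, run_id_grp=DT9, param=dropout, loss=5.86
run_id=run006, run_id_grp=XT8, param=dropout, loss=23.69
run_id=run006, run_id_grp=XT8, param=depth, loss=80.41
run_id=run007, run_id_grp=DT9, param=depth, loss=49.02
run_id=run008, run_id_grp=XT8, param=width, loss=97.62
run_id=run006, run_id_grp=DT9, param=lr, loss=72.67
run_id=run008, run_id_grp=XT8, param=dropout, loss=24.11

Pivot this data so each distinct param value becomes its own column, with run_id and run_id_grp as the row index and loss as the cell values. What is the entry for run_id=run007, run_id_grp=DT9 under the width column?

Wide layout: rows indexed by run_id and run_id_grp, columns are the 5 distinct param values (depth, bs, width, lr, dropout).
Cell (run_id=run007, run_id_grp=DT9, param=width) draws from the long row where run_id=run007, run_id_grp=DT9 and param=width, which has loss=13.63.

13.63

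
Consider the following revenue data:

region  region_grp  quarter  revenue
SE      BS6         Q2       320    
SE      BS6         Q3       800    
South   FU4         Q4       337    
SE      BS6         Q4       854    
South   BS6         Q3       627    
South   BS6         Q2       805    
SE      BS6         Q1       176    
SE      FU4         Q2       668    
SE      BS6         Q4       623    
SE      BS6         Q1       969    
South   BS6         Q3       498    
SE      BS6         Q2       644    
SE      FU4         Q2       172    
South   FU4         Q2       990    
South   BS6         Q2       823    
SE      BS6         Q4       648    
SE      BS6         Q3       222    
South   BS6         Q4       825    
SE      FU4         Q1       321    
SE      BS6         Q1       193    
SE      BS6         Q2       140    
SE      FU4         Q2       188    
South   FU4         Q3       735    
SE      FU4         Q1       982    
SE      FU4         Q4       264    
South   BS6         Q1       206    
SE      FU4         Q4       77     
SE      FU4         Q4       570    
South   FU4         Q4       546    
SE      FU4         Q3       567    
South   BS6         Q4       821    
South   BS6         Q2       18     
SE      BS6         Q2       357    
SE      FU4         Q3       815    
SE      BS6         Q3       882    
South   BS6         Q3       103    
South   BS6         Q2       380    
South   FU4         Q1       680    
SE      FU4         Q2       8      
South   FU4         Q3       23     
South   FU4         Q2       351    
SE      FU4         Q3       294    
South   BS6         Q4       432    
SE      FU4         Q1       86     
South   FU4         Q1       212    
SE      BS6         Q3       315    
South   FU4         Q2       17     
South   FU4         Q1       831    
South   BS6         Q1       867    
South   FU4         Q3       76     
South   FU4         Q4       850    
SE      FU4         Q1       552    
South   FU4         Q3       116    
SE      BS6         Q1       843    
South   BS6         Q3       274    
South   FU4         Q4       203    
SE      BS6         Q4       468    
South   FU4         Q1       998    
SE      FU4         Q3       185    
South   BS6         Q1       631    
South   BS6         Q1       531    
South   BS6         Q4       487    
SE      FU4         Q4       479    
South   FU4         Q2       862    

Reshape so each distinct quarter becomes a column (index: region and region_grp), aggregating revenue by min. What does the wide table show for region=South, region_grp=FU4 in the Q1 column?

Rows with region=South, region_grp=FU4 and quarter=Q1: revenue values are 680, 212, 831, 998.
min(680, 212, 831, 998) = 212.

212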